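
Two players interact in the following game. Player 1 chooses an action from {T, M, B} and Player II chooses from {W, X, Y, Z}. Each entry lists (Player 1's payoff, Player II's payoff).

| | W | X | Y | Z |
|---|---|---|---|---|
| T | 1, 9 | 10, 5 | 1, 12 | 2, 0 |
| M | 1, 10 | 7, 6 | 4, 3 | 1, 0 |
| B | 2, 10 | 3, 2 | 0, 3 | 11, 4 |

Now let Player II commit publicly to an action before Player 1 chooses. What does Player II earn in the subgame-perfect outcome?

10

Player 1 best-responds to each possible Player II move:
- W → Player 1 plays B (best of 1, 1, 2); Player II gets 10.
- X → Player 1 plays T (best of 10, 7, 3); Player II gets 5.
- Y → Player 1 plays M (best of 1, 4, 0); Player II gets 3.
- Z → Player 1 plays B (best of 2, 1, 11); Player II gets 4.
Player II's induced payoffs are 10, 5, 3, 4, so Player II commits to W. Subgame-perfect outcome: (B, W) with payoffs (2, 10).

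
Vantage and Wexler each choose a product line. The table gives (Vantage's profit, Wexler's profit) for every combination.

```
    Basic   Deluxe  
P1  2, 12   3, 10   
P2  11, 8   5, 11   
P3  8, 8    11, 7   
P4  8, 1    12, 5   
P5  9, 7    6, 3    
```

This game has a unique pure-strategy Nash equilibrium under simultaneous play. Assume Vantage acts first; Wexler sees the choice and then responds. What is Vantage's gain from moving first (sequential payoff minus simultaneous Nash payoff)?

0

Backward induction with Vantage moving first.
- P1: BR = Basic, leader payoff 2.
- P2: BR = Deluxe, leader payoff 5.
- P3: BR = Basic, leader payoff 8.
- P4: BR = Deluxe, leader payoff 12.
- P5: BR = Basic, leader payoff 9.
Among 2, 5, 8, 12, 9, the best is 12 at P4. Subgame-perfect outcome: (P4, Deluxe) with payoffs (12, 5).
For the simultaneous game, intersect best replies.
Vantage's best replies: Basic→P2; Deluxe→P4.
Wexler's best replies: P1→Basic; P2→Deluxe; P3→Basic; P4→Deluxe; P5→Basic.
The unique mutual best reply is (P4, Deluxe), giving (12, 5).
Vantage's commitment gain: 12 − 12 = 0.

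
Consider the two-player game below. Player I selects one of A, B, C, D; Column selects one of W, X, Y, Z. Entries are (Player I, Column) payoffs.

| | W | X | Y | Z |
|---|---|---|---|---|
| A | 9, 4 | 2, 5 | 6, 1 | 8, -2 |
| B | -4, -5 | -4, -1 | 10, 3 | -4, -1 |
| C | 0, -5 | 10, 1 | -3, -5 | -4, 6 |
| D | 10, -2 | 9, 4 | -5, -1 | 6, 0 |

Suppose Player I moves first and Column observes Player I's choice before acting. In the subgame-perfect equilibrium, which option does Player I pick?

Solve by backward induction (Player I leads).
- A → Column plays X (best of 4, 5, 1, -2); Player I gets 2.
- B → Column plays Y (best of -5, -1, 3, -1); Player I gets 10.
- C → Column plays Z (best of -5, 1, -5, 6); Player I gets -4.
- D → Column plays X (best of -2, 4, -1, 0); Player I gets 9.
Among 2, 10, -4, 9, the best is 10 at B. Subgame-perfect outcome: (B, Y) with payoffs (10, 3).

B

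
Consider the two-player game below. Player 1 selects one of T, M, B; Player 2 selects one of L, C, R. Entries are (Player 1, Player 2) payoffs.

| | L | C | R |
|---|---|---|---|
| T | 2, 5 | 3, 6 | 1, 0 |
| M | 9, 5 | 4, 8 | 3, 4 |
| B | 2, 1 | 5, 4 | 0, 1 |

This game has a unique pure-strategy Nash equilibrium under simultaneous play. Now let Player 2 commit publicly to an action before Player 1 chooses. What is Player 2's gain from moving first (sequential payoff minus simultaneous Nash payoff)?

1

Backward induction with Player 2 moving first.
- L: BR = M, leader payoff 5.
- C: BR = B, leader payoff 4.
- R: BR = M, leader payoff 4.
Among 5, 4, 4, the best is 5 at L. Subgame-perfect outcome: (M, L) with payoffs (9, 5).
Under simultaneous play:
Player 1's best replies: L→M; C→B; R→M.
Player 2's best replies: T→C; M→C; B→C.
The unique mutual best reply is (B, C), giving (5, 4).
Player 2's commitment gain: 5 − 4 = 1.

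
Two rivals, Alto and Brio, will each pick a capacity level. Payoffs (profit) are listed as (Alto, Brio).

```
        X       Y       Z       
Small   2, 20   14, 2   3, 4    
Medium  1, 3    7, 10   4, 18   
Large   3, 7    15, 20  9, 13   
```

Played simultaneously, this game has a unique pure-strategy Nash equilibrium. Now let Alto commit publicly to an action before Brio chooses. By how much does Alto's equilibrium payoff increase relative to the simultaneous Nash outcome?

Backward induction with Alto moving first.
- Small: Brio compares 20, 2, 4 and picks X; Alto would get 2.
- Medium: Brio compares 3, 10, 18 and picks Z; Alto would get 4.
- Large: Brio compares 7, 20, 13 and picks Y; Alto would get 15.
Among 2, 4, 15, the best is 15 at Large. Subgame-perfect outcome: (Large, Y) with payoffs (15, 20).
For the simultaneous game, intersect best replies.
Alto's best replies: X→Large; Y→Large; Z→Large.
Brio's best replies: Small→X; Medium→Z; Large→Y.
The unique mutual best reply is (Large, Y), giving (15, 20).
Alto's commitment gain: 15 − 15 = 0.

0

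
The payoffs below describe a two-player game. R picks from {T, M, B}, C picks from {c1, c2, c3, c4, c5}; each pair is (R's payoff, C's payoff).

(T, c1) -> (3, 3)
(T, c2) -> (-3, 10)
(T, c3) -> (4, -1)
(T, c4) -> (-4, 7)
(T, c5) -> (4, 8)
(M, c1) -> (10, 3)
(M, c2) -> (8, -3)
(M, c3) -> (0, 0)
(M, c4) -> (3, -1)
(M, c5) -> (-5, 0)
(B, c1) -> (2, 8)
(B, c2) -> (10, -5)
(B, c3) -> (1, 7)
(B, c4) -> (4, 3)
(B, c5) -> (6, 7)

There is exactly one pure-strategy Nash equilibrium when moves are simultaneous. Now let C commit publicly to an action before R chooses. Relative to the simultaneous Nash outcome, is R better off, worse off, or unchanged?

worse off

Backward induction with C moving first.
- c1 → R plays M (best of 3, 10, 2); C gets 3.
- c2 → R plays B (best of -3, 8, 10); C gets -5.
- c3 → R plays T (best of 4, 0, 1); C gets -1.
- c4 → R plays B (best of -4, 3, 4); C gets 3.
- c5 → R plays B (best of 4, -5, 6); C gets 7.
Maximizing over 3, -5, -1, 3, 7, C chooses c5. Subgame-perfect outcome: (B, c5) with payoffs (6, 7).
Now find the simultaneous Nash equilibrium.
R's best replies: c1→M; c2→B; c3→T; c4→B; c5→B.
C's best replies: T→c2; M→c1; B→c1.
Only (M, c1) has each player best-responding; Nash payoffs (10, 3).
R earns 6 sequentially versus 10 at the Nash outcome: worse off.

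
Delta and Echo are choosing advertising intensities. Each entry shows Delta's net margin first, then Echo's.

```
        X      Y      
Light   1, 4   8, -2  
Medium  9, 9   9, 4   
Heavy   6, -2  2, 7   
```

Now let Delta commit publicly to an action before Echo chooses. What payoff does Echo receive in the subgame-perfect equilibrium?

9

Backward induction with Delta moving first.
- Light → Echo plays X (best of 4, -2); Delta gets 1.
- Medium → Echo plays X (best of 9, 4); Delta gets 9.
- Heavy → Echo plays Y (best of -2, 7); Delta gets 2.
Delta's induced payoffs are 1, 9, 2, so Delta commits to Medium. Subgame-perfect outcome: (Medium, X) with payoffs (9, 9).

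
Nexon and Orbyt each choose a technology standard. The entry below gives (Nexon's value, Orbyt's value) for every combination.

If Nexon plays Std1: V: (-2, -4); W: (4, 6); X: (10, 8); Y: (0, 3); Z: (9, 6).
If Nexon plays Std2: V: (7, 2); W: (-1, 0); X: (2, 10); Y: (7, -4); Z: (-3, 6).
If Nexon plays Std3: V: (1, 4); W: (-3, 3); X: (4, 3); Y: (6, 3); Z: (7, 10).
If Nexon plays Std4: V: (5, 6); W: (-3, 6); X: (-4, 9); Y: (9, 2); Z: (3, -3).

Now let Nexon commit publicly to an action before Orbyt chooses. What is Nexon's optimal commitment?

Std1

Orbyt best-responds to each possible Nexon move:
- Std1 → Orbyt plays X (best of -4, 6, 8, 3, 6); Nexon gets 10.
- Std2 → Orbyt plays X (best of 2, 0, 10, -4, 6); Nexon gets 2.
- Std3 → Orbyt plays Z (best of 4, 3, 3, 3, 10); Nexon gets 7.
- Std4 → Orbyt plays X (best of 6, 6, 9, 2, -3); Nexon gets -4.
Nexon's induced payoffs are 10, 2, 7, -4, so Nexon commits to Std1. Subgame-perfect outcome: (Std1, X) with payoffs (10, 8).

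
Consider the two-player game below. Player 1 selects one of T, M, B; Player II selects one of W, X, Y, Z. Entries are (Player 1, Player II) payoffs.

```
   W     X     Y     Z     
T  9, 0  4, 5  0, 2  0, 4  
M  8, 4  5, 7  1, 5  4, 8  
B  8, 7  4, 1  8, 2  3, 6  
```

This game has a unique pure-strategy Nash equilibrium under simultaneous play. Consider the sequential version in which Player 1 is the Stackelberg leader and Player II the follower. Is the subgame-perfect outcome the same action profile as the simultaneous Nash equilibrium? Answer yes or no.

no

Backward induction with Player 1 moving first.
- T: Player II compares 0, 5, 2, 4 and picks X; Player 1 would get 4.
- M: Player II compares 4, 7, 5, 8 and picks Z; Player 1 would get 4.
- B: Player II compares 7, 1, 2, 6 and picks W; Player 1 would get 8.
Among 4, 4, 8, the best is 8 at B. Subgame-perfect outcome: (B, W) with payoffs (8, 7).
For the simultaneous game, intersect best replies.
Player 1's best replies: W→T; X→M; Y→B; Z→M.
Player II's best replies: T→X; M→Z; B→W.
Only (M, Z) has each player best-responding; Nash payoffs (4, 8).
Sequential outcome (B, W) differs from the Nash profile (M, Z).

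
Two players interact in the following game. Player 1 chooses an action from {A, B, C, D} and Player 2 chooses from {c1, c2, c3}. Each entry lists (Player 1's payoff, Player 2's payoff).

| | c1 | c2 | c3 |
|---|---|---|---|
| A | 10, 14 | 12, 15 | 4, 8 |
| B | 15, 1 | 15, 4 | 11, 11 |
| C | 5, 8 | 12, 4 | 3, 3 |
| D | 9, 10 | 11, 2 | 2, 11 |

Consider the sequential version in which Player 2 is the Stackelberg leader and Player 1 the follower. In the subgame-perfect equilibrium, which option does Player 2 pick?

Solve by backward induction (Player 2 leads).
- c1 → Player 1 plays B (best of 10, 15, 5, 9); Player 2 gets 1.
- c2 → Player 1 plays B (best of 12, 15, 12, 11); Player 2 gets 4.
- c3 → Player 1 plays B (best of 4, 11, 3, 2); Player 2 gets 11.
Player 2's induced payoffs are 1, 4, 11, so Player 2 commits to c3. Subgame-perfect outcome: (B, c3) with payoffs (11, 11).

c3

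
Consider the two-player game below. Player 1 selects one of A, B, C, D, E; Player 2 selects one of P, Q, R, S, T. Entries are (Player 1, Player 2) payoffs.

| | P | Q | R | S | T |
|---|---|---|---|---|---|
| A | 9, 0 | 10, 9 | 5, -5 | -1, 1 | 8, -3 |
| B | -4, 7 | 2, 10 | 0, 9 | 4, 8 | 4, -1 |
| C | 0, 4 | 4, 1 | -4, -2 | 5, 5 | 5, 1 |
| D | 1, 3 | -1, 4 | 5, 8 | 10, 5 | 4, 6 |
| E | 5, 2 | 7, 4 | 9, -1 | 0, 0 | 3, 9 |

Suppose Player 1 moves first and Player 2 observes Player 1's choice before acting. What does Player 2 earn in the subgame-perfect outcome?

Solve by backward induction (Player 1 leads).
- A: BR = Q, leader payoff 10.
- B: BR = Q, leader payoff 2.
- C: BR = S, leader payoff 5.
- D: BR = R, leader payoff 5.
- E: BR = T, leader payoff 3.
Maximizing over 10, 2, 5, 5, 3, Player 1 chooses A. Subgame-perfect outcome: (A, Q) with payoffs (10, 9).

9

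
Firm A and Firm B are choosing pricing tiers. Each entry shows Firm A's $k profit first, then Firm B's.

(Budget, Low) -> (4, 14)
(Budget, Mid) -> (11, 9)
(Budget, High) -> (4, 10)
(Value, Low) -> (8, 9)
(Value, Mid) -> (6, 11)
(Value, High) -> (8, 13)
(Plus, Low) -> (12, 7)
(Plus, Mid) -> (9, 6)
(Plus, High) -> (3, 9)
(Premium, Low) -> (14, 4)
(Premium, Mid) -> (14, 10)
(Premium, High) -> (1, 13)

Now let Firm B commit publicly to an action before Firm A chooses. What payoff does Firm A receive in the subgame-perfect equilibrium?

8

Solve by backward induction (Firm B leads).
- Low: Firm A compares 4, 8, 12, 14 and picks Premium; Firm B would get 4.
- Mid: Firm A compares 11, 6, 9, 14 and picks Premium; Firm B would get 10.
- High: Firm A compares 4, 8, 3, 1 and picks Value; Firm B would get 13.
Firm B's induced payoffs are 4, 10, 13, so Firm B commits to High. Subgame-perfect outcome: (Value, High) with payoffs (8, 13).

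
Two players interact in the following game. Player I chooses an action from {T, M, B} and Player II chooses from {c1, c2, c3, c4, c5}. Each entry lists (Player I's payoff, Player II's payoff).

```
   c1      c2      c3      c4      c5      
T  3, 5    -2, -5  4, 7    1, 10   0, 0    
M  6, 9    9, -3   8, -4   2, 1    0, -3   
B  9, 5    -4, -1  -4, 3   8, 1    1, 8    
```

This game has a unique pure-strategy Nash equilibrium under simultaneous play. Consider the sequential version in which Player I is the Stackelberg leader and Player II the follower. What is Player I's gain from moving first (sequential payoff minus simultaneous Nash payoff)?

5

Solve by backward induction (Player I leads).
- T: Player II compares 5, -5, 7, 10, 0 and picks c4; Player I would get 1.
- M: Player II compares 9, -3, -4, 1, -3 and picks c1; Player I would get 6.
- B: Player II compares 5, -1, 3, 1, 8 and picks c5; Player I would get 1.
Among 1, 6, 1, the best is 6 at M. Subgame-perfect outcome: (M, c1) with payoffs (6, 9).
For the simultaneous game, intersect best replies.
Player I's best replies: c1→B; c2→M; c3→M; c4→B; c5→B.
Player II's best replies: T→c4; M→c1; B→c5.
The unique mutual best reply is (B, c5), giving (1, 8).
Player I's commitment gain: 6 − 1 = 5.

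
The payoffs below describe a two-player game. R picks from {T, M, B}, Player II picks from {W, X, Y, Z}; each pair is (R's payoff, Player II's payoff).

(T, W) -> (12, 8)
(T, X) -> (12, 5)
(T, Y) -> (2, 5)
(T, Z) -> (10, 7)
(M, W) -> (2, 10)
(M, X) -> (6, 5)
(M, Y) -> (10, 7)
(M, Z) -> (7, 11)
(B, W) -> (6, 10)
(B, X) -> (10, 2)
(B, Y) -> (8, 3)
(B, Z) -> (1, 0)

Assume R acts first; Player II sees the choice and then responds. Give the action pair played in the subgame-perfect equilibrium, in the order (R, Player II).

(T, W)

Work backward from Player II's decision.
- T → Player II plays W (best of 8, 5, 5, 7); R gets 12.
- M → Player II plays Z (best of 10, 5, 7, 11); R gets 7.
- B → Player II plays W (best of 10, 2, 3, 0); R gets 6.
Among 12, 7, 6, the best is 12 at T. Subgame-perfect outcome: (T, W) with payoffs (12, 8).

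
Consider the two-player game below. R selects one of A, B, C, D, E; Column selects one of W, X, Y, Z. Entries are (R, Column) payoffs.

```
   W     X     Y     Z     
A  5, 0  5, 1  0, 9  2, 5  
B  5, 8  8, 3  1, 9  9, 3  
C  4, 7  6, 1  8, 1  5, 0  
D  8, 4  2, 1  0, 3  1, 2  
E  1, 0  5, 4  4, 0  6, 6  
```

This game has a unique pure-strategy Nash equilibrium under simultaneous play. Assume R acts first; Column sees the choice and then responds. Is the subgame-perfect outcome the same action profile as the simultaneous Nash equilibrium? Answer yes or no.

yes

Column best-responds to each possible R move:
- A: Column compares 0, 1, 9, 5 and picks Y; R would get 0.
- B: Column compares 8, 3, 9, 3 and picks Y; R would get 1.
- C: Column compares 7, 1, 1, 0 and picks W; R would get 4.
- D: Column compares 4, 1, 3, 2 and picks W; R would get 8.
- E: Column compares 0, 4, 0, 6 and picks Z; R would get 6.
Maximizing over 0, 1, 4, 8, 6, R chooses D. Subgame-perfect outcome: (D, W) with payoffs (8, 4).
Under simultaneous play:
R's best replies: W→D; X→B; Y→C; Z→B.
Column's best replies: A→Y; B→Y; C→W; D→W; E→Z.
Only (D, W) has each player best-responding; Nash payoffs (8, 4).
Sequential outcome (D, W) coincides with the Nash profile (D, W).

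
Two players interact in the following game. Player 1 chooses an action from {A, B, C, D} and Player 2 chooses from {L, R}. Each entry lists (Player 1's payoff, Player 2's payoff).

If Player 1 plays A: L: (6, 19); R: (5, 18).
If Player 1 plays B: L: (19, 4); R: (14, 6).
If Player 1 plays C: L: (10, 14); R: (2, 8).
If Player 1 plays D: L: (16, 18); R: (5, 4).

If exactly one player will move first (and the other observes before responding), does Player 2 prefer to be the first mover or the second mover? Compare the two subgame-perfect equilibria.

second

If Player 1 leads: Player 2's best replies are A→L, B→R, C→L, D→L; Player 1's induced payoffs 6, 14, 10, 16; outcome (D, L), payoffs (16, 18).
If Player 2 leads: Player 1's best replies are L→B, R→B; Player 2's induced payoffs 4, 6; outcome (B, R), payoffs (14, 6).
Player 2 gets 6 moving first and 18 moving second, so Player 2 prefers to move second.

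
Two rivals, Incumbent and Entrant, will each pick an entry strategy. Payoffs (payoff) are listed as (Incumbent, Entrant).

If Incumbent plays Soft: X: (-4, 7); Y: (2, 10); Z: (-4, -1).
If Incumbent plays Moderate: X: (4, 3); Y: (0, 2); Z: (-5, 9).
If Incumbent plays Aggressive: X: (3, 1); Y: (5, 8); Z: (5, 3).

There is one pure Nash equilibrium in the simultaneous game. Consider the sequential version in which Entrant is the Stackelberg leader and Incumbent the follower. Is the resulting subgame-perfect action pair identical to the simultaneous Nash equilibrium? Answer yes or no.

Solve by backward induction (Entrant leads).
- X: Incumbent compares -4, 4, 3 and picks Moderate; Entrant would get 3.
- Y: Incumbent compares 2, 0, 5 and picks Aggressive; Entrant would get 8.
- Z: Incumbent compares -4, -5, 5 and picks Aggressive; Entrant would get 3.
Maximizing over 3, 8, 3, Entrant chooses Y. Subgame-perfect outcome: (Aggressive, Y) with payoffs (5, 8).
For the simultaneous game, intersect best replies.
Incumbent's best replies: X→Moderate; Y→Aggressive; Z→Aggressive.
Entrant's best replies: Soft→Y; Moderate→Z; Aggressive→Y.
Only (Aggressive, Y) has each player best-responding; Nash payoffs (5, 8).
Sequential outcome (Aggressive, Y) coincides with the Nash profile (Aggressive, Y).

yes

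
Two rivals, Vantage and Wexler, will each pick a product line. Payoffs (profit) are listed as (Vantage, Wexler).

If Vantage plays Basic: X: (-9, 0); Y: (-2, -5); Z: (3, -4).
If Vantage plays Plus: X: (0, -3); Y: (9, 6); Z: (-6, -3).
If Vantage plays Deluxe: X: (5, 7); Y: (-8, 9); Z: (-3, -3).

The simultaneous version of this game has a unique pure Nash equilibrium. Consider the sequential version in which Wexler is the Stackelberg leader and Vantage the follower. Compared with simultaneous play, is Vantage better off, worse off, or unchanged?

Work backward from Vantage's decision.
- X: BR = Deluxe, leader payoff 7.
- Y: BR = Plus, leader payoff 6.
- Z: BR = Basic, leader payoff -4.
Wexler's induced payoffs are 7, 6, -4, so Wexler commits to X. Subgame-perfect outcome: (Deluxe, X) with payoffs (5, 7).
For the simultaneous game, intersect best replies.
Vantage's best replies: X→Deluxe; Y→Plus; Z→Basic.
Wexler's best replies: Basic→X; Plus→Y; Deluxe→Y.
Only (Plus, Y) has each player best-responding; Nash payoffs (9, 6).
Vantage earns 5 sequentially versus 9 at the Nash outcome: worse off.

worse off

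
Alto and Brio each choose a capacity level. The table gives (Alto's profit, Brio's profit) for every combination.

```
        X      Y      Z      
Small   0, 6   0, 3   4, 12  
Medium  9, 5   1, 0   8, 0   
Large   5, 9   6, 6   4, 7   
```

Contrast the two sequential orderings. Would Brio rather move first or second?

first

If Alto leads: Brio's best replies are Small→Z, Medium→X, Large→X; Alto's induced payoffs 4, 9, 5; outcome (Medium, X), payoffs (9, 5).
If Brio leads: Alto's best replies are X→Medium, Y→Large, Z→Medium; Brio's induced payoffs 5, 6, 0; outcome (Large, Y), payoffs (6, 6).
Brio gets 6 moving first and 5 moving second, so Brio prefers to move first.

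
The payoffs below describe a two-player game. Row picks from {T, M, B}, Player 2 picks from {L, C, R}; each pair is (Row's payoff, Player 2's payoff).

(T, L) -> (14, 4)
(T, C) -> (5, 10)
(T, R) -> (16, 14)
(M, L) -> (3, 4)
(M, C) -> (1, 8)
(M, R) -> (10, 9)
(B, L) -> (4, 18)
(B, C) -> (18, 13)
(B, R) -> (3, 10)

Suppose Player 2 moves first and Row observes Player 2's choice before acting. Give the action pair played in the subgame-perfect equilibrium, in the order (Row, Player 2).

Row best-responds to each possible Player 2 move:
- L → Row plays T (best of 14, 3, 4); Player 2 gets 4.
- C → Row plays B (best of 5, 1, 18); Player 2 gets 13.
- R → Row plays T (best of 16, 10, 3); Player 2 gets 14.
Player 2's induced payoffs are 4, 13, 14, so Player 2 commits to R. Subgame-perfect outcome: (T, R) with payoffs (16, 14).

(T, R)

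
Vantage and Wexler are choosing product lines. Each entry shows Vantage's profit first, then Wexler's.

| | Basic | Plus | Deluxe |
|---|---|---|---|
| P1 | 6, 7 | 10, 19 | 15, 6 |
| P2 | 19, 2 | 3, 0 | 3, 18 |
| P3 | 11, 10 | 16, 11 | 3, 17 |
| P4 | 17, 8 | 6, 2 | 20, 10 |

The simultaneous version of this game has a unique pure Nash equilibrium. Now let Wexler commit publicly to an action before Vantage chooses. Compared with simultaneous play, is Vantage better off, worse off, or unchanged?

Vantage best-responds to each possible Wexler move:
- Basic → Vantage plays P2 (best of 6, 19, 11, 17); Wexler gets 2.
- Plus → Vantage plays P3 (best of 10, 3, 16, 6); Wexler gets 11.
- Deluxe → Vantage plays P4 (best of 15, 3, 3, 20); Wexler gets 10.
Maximizing over 2, 11, 10, Wexler chooses Plus. Subgame-perfect outcome: (P3, Plus) with payoffs (16, 11).
Now find the simultaneous Nash equilibrium.
Vantage's best replies: Basic→P2; Plus→P3; Deluxe→P4.
Wexler's best replies: P1→Plus; P2→Deluxe; P3→Deluxe; P4→Deluxe.
Only (P4, Deluxe) has each player best-responding; Nash payoffs (20, 10).
Vantage earns 16 sequentially versus 20 at the Nash outcome: worse off.

worse off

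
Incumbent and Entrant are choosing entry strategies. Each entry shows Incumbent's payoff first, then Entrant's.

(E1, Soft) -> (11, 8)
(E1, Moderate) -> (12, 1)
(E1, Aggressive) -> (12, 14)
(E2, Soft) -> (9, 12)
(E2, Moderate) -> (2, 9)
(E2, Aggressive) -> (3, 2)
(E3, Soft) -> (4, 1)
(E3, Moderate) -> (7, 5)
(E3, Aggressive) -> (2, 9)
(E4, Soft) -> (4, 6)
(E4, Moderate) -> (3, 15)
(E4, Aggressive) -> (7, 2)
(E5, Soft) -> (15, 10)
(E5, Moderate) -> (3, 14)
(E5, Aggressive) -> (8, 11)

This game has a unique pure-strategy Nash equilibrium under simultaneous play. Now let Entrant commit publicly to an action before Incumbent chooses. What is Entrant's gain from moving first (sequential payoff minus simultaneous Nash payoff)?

Work backward from Incumbent's decision.
- Soft: Incumbent compares 11, 9, 4, 4, 15 and picks E5; Entrant would get 10.
- Moderate: Incumbent compares 12, 2, 7, 3, 3 and picks E1; Entrant would get 1.
- Aggressive: Incumbent compares 12, 3, 2, 7, 8 and picks E1; Entrant would get 14.
Maximizing over 10, 1, 14, Entrant chooses Aggressive. Subgame-perfect outcome: (E1, Aggressive) with payoffs (12, 14).
For the simultaneous game, intersect best replies.
Incumbent's best replies: Soft→E5; Moderate→E1; Aggressive→E1.
Entrant's best replies: E1→Aggressive; E2→Soft; E3→Aggressive; E4→Moderate; E5→Moderate.
The unique mutual best reply is (E1, Aggressive), giving (12, 14).
Entrant's commitment gain: 14 − 14 = 0.

0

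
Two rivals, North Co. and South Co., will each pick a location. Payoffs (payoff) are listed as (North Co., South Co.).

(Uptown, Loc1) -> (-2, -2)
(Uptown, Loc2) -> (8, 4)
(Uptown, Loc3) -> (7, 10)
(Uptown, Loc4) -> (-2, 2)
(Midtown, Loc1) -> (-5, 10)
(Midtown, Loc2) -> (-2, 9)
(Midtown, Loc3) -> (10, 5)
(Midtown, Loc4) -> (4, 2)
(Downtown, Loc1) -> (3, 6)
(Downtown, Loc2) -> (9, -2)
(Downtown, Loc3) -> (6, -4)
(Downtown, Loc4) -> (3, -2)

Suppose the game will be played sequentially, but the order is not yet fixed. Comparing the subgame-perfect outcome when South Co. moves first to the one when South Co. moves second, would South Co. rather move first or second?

second

If North Co. leads: South Co.'s best replies are Uptown→Loc3, Midtown→Loc1, Downtown→Loc1; North Co.'s induced payoffs 7, -5, 3; outcome (Uptown, Loc3), payoffs (7, 10).
If South Co. leads: North Co.'s best replies are Loc1→Downtown, Loc2→Downtown, Loc3→Midtown, Loc4→Midtown; South Co.'s induced payoffs 6, -2, 5, 2; outcome (Downtown, Loc1), payoffs (3, 6).
South Co. gets 6 moving first and 10 moving second, so South Co. prefers to move second.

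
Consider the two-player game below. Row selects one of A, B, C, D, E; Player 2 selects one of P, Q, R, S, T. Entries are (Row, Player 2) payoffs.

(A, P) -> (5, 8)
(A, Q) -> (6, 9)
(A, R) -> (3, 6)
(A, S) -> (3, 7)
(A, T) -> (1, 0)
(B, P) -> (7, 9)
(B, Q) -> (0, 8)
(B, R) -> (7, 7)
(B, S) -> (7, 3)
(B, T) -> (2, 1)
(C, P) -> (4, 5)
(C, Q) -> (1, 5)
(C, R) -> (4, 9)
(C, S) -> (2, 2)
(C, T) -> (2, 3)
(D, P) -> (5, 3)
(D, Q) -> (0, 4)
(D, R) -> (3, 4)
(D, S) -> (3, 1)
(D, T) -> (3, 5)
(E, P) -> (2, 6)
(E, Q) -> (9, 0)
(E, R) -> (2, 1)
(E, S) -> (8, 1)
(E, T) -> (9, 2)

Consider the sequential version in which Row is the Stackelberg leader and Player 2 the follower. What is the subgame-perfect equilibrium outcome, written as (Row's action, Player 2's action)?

(B, P)

Solve by backward induction (Row leads).
- A: Player 2 compares 8, 9, 6, 7, 0 and picks Q; Row would get 6.
- B: Player 2 compares 9, 8, 7, 3, 1 and picks P; Row would get 7.
- C: Player 2 compares 5, 5, 9, 2, 3 and picks R; Row would get 4.
- D: Player 2 compares 3, 4, 4, 1, 5 and picks T; Row would get 3.
- E: Player 2 compares 6, 0, 1, 1, 2 and picks P; Row would get 2.
Row's induced payoffs are 6, 7, 4, 3, 2, so Row commits to B. Subgame-perfect outcome: (B, P) with payoffs (7, 9).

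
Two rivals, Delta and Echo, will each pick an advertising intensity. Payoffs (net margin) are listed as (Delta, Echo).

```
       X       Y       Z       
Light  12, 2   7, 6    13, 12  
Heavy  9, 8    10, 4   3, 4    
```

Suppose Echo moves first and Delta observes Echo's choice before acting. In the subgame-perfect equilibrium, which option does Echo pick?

Backward induction with Echo moving first.
- X: Delta compares 12, 9 and picks Light; Echo would get 2.
- Y: Delta compares 7, 10 and picks Heavy; Echo would get 4.
- Z: Delta compares 13, 3 and picks Light; Echo would get 12.
Among 2, 4, 12, the best is 12 at Z. Subgame-perfect outcome: (Light, Z) with payoffs (13, 12).

Z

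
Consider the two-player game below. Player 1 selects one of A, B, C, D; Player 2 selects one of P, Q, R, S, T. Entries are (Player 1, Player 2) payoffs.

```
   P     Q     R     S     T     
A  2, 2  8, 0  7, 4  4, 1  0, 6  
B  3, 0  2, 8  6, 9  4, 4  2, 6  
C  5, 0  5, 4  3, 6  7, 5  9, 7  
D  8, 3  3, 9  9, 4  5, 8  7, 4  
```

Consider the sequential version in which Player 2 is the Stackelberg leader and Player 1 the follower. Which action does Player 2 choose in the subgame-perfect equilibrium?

T

Backward induction with Player 2 moving first.
- P → Player 1 plays D (best of 2, 3, 5, 8); Player 2 gets 3.
- Q → Player 1 plays A (best of 8, 2, 5, 3); Player 2 gets 0.
- R → Player 1 plays D (best of 7, 6, 3, 9); Player 2 gets 4.
- S → Player 1 plays C (best of 4, 4, 7, 5); Player 2 gets 5.
- T → Player 1 plays C (best of 0, 2, 9, 7); Player 2 gets 7.
Maximizing over 3, 0, 4, 5, 7, Player 2 chooses T. Subgame-perfect outcome: (C, T) with payoffs (9, 7).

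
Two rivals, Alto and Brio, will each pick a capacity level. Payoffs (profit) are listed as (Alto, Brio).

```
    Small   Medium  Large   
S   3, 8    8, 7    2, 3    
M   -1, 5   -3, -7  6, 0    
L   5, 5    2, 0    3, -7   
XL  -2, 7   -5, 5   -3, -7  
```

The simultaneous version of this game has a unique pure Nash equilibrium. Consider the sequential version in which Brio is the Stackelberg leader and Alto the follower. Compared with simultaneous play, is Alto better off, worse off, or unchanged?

better off

Work backward from Alto's decision.
- Small: BR = L, leader payoff 5.
- Medium: BR = S, leader payoff 7.
- Large: BR = M, leader payoff 0.
Brio's induced payoffs are 5, 7, 0, so Brio commits to Medium. Subgame-perfect outcome: (S, Medium) with payoffs (8, 7).
Now find the simultaneous Nash equilibrium.
Alto's best replies: Small→L; Medium→S; Large→M.
Brio's best replies: S→Small; M→Small; L→Small; XL→Small.
The unique mutual best reply is (L, Small), giving (5, 5).
Alto earns 8 sequentially versus 5 at the Nash outcome: better off.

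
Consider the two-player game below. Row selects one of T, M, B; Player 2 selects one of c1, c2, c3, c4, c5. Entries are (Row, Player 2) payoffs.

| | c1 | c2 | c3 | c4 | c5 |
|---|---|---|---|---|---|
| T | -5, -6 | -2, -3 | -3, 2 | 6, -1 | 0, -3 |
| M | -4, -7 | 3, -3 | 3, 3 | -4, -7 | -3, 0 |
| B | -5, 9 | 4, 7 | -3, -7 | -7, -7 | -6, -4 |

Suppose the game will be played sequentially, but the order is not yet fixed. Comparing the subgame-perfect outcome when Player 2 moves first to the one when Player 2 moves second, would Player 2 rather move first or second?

If Row leads: Player 2's best replies are T→c3, M→c3, B→c1; Row's induced payoffs -3, 3, -5; outcome (M, c3), payoffs (3, 3).
If Player 2 leads: Row's best replies are c1→M, c2→B, c3→M, c4→T, c5→T; Player 2's induced payoffs -7, 7, 3, -1, -3; outcome (B, c2), payoffs (4, 7).
Player 2 gets 7 moving first and 3 moving second, so Player 2 prefers to move first.

first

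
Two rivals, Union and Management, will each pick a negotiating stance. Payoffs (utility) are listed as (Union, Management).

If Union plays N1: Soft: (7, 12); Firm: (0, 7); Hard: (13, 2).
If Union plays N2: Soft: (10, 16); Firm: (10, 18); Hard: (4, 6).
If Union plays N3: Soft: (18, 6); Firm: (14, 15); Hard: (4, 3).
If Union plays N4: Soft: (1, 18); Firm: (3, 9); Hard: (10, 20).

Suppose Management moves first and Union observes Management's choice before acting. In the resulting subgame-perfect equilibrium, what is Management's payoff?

15

Work backward from Union's decision.
- Soft: Union compares 7, 10, 18, 1 and picks N3; Management would get 6.
- Firm: Union compares 0, 10, 14, 3 and picks N3; Management would get 15.
- Hard: Union compares 13, 4, 4, 10 and picks N1; Management would get 2.
Management's induced payoffs are 6, 15, 2, so Management commits to Firm. Subgame-perfect outcome: (N3, Firm) with payoffs (14, 15).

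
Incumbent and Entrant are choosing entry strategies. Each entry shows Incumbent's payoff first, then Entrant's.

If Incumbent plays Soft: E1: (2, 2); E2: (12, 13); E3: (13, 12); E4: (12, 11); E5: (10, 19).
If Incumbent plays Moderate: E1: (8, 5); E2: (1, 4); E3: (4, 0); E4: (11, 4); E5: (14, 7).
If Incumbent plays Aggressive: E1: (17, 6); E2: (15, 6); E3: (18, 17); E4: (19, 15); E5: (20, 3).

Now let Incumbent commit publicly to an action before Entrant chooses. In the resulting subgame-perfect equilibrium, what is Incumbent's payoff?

Entrant best-responds to each possible Incumbent move:
- Soft → Entrant plays E5 (best of 2, 13, 12, 11, 19); Incumbent gets 10.
- Moderate → Entrant plays E5 (best of 5, 4, 0, 4, 7); Incumbent gets 14.
- Aggressive → Entrant plays E3 (best of 6, 6, 17, 15, 3); Incumbent gets 18.
Incumbent's induced payoffs are 10, 14, 18, so Incumbent commits to Aggressive. Subgame-perfect outcome: (Aggressive, E3) with payoffs (18, 17).

18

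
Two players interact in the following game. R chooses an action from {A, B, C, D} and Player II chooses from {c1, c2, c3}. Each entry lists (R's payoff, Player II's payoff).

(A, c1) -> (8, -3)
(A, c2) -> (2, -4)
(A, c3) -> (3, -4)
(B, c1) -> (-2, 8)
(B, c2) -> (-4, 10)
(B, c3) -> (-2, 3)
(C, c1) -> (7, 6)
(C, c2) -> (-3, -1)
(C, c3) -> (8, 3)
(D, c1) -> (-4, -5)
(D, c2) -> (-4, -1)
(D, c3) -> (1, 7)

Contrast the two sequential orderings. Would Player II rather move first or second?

If R leads: Player II's best replies are A→c1, B→c2, C→c1, D→c3; R's induced payoffs 8, -4, 7, 1; outcome (A, c1), payoffs (8, -3).
If Player II leads: R's best replies are c1→A, c2→A, c3→C; Player II's induced payoffs -3, -4, 3; outcome (C, c3), payoffs (8, 3).
Player II gets 3 moving first and -3 moving second, so Player II prefers to move first.

first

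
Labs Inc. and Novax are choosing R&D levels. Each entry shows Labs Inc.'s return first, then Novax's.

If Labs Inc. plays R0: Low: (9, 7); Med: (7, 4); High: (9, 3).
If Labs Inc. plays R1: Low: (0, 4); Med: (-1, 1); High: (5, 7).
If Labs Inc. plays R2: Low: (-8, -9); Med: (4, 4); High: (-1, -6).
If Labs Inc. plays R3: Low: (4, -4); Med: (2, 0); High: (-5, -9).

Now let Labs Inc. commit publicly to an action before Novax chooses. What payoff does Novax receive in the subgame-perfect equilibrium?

Backward induction with Labs Inc. moving first.
- R0: Novax compares 7, 4, 3 and picks Low; Labs Inc. would get 9.
- R1: Novax compares 4, 1, 7 and picks High; Labs Inc. would get 5.
- R2: Novax compares -9, 4, -6 and picks Med; Labs Inc. would get 4.
- R3: Novax compares -4, 0, -9 and picks Med; Labs Inc. would get 2.
Maximizing over 9, 5, 4, 2, Labs Inc. chooses R0. Subgame-perfect outcome: (R0, Low) with payoffs (9, 7).

7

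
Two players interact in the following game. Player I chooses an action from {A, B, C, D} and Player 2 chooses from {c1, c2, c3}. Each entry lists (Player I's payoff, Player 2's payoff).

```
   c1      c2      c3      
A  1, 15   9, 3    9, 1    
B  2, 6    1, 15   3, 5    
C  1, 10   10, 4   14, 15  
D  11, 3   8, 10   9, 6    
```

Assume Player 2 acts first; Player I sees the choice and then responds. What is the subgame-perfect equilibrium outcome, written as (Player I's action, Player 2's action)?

Backward induction with Player 2 moving first.
- c1: BR = D, leader payoff 3.
- c2: BR = C, leader payoff 4.
- c3: BR = C, leader payoff 15.
Among 3, 4, 15, the best is 15 at c3. Subgame-perfect outcome: (C, c3) with payoffs (14, 15).

(C, c3)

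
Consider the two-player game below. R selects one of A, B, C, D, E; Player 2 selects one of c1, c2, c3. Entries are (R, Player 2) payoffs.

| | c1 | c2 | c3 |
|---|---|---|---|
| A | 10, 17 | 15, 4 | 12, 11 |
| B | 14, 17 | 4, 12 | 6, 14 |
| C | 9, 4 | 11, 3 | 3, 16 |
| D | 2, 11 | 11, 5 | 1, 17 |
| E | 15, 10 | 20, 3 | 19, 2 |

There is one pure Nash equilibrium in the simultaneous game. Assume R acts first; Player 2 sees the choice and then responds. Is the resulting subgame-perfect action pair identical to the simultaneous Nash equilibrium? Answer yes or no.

yes

Player 2 best-responds to each possible R move:
- A: Player 2 compares 17, 4, 11 and picks c1; R would get 10.
- B: Player 2 compares 17, 12, 14 and picks c1; R would get 14.
- C: Player 2 compares 4, 3, 16 and picks c3; R would get 3.
- D: Player 2 compares 11, 5, 17 and picks c3; R would get 1.
- E: Player 2 compares 10, 3, 2 and picks c1; R would get 15.
Maximizing over 10, 14, 3, 1, 15, R chooses E. Subgame-perfect outcome: (E, c1) with payoffs (15, 10).
For the simultaneous game, intersect best replies.
R's best replies: c1→E; c2→E; c3→E.
Player 2's best replies: A→c1; B→c1; C→c3; D→c3; E→c1.
The unique mutual best reply is (E, c1), giving (15, 10).
Sequential outcome (E, c1) coincides with the Nash profile (E, c1).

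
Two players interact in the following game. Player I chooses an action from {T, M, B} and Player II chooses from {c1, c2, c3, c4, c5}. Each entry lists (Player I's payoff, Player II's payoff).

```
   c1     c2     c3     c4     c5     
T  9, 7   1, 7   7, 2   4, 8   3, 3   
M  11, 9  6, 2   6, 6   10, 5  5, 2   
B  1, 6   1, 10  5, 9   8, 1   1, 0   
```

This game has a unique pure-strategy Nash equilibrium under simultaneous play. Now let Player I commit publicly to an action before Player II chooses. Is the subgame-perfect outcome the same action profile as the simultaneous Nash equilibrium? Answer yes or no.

yes

Solve by backward induction (Player I leads).
- T → Player II plays c4 (best of 7, 7, 2, 8, 3); Player I gets 4.
- M → Player II plays c1 (best of 9, 2, 6, 5, 2); Player I gets 11.
- B → Player II plays c2 (best of 6, 10, 9, 1, 0); Player I gets 1.
Among 4, 11, 1, the best is 11 at M. Subgame-perfect outcome: (M, c1) with payoffs (11, 9).
Under simultaneous play:
Player I's best replies: c1→M; c2→M; c3→T; c4→M; c5→M.
Player II's best replies: T→c4; M→c1; B→c2.
The unique mutual best reply is (M, c1), giving (11, 9).
Sequential outcome (M, c1) coincides with the Nash profile (M, c1).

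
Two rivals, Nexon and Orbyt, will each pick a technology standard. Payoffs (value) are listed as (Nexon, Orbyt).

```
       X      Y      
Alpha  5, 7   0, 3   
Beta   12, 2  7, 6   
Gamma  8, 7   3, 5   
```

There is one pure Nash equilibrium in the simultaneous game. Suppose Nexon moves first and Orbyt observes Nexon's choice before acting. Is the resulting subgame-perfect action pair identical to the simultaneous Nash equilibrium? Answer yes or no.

Work backward from Orbyt's decision.
- Alpha → Orbyt plays X (best of 7, 3); Nexon gets 5.
- Beta → Orbyt plays Y (best of 2, 6); Nexon gets 7.
- Gamma → Orbyt plays X (best of 7, 5); Nexon gets 8.
Maximizing over 5, 7, 8, Nexon chooses Gamma. Subgame-perfect outcome: (Gamma, X) with payoffs (8, 7).
Under simultaneous play:
Nexon's best replies: X→Beta; Y→Beta.
Orbyt's best replies: Alpha→X; Beta→Y; Gamma→X.
Only (Beta, Y) has each player best-responding; Nash payoffs (7, 6).
Sequential outcome (Gamma, X) differs from the Nash profile (Beta, Y).

no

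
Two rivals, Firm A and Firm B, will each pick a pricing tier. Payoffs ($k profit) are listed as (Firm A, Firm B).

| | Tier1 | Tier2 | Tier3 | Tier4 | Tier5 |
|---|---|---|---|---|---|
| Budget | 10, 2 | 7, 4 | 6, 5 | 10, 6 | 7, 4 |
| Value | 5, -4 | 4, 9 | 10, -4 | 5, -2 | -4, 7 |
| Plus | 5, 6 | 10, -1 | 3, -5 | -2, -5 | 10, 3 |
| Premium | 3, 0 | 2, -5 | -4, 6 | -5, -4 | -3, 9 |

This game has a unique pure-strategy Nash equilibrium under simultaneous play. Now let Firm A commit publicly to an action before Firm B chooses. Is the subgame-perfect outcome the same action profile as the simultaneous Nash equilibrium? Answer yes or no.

yes

Backward induction with Firm A moving first.
- Budget: Firm B compares 2, 4, 5, 6, 4 and picks Tier4; Firm A would get 10.
- Value: Firm B compares -4, 9, -4, -2, 7 and picks Tier2; Firm A would get 4.
- Plus: Firm B compares 6, -1, -5, -5, 3 and picks Tier1; Firm A would get 5.
- Premium: Firm B compares 0, -5, 6, -4, 9 and picks Tier5; Firm A would get -3.
Maximizing over 10, 4, 5, -3, Firm A chooses Budget. Subgame-perfect outcome: (Budget, Tier4) with payoffs (10, 6).
Now find the simultaneous Nash equilibrium.
Firm A's best replies: Tier1→Budget; Tier2→Plus; Tier3→Value; Tier4→Budget; Tier5→Plus.
Firm B's best replies: Budget→Tier4; Value→Tier2; Plus→Tier1; Premium→Tier5.
Only (Budget, Tier4) has each player best-responding; Nash payoffs (10, 6).
Sequential outcome (Budget, Tier4) coincides with the Nash profile (Budget, Tier4).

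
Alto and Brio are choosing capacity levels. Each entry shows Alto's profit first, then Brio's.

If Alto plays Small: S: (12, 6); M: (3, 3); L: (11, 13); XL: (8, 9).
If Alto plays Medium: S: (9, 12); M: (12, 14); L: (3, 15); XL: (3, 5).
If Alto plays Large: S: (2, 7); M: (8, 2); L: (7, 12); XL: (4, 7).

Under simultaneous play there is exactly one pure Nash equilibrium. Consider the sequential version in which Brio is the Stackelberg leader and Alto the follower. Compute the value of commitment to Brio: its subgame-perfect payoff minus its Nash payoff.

Alto best-responds to each possible Brio move:
- S: BR = Small, leader payoff 6.
- M: BR = Medium, leader payoff 14.
- L: BR = Small, leader payoff 13.
- XL: BR = Small, leader payoff 9.
Among 6, 14, 13, 9, the best is 14 at M. Subgame-perfect outcome: (Medium, M) with payoffs (12, 14).
Now find the simultaneous Nash equilibrium.
Alto's best replies: S→Small; M→Medium; L→Small; XL→Small.
Brio's best replies: Small→L; Medium→L; Large→L.
The unique mutual best reply is (Small, L), giving (11, 13).
Brio's commitment gain: 14 − 13 = 1.

1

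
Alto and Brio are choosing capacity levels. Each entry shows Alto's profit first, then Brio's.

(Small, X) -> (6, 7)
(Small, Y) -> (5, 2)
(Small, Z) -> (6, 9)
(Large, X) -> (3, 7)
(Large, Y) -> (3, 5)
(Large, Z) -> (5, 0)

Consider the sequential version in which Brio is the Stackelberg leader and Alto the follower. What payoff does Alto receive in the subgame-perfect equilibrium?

6

Work backward from Alto's decision.
- X → Alto plays Small (best of 6, 3); Brio gets 7.
- Y → Alto plays Small (best of 5, 3); Brio gets 2.
- Z → Alto plays Small (best of 6, 5); Brio gets 9.
Among 7, 2, 9, the best is 9 at Z. Subgame-perfect outcome: (Small, Z) with payoffs (6, 9).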